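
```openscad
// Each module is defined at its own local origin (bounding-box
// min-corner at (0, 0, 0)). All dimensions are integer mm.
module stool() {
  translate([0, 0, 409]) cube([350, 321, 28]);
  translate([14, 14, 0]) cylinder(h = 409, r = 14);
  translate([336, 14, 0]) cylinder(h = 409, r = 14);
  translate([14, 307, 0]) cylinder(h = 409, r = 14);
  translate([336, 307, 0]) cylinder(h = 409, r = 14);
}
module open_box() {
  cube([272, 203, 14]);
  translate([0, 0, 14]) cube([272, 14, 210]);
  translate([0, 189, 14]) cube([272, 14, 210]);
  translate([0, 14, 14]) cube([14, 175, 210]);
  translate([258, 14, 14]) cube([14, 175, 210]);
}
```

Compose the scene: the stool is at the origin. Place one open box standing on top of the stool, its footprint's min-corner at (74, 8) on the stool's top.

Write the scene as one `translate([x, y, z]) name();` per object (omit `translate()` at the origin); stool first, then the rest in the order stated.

stool();
translate([74, 8, 437]) open_box();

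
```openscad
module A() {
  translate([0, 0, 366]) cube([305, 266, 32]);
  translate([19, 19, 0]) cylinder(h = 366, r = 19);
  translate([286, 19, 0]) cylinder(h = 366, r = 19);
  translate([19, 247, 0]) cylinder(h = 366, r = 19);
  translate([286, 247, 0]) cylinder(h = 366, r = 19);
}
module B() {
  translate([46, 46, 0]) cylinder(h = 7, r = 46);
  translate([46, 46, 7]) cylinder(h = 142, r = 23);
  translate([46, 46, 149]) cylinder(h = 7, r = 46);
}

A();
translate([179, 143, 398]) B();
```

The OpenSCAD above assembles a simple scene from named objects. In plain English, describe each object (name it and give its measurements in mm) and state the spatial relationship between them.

A is a simple wooden stool: a rectangular seat 305 mm (x) by 266 mm (y), 32 mm thick, top face at z = 398 mm, on four round legs, each 38 mm in diameter. The legs rest on z = 0, each leg's axis is inset half a diameter from the nearest pair of seat edges (so the leg's bounding box is flush with the corner).

B is a spool: two coaxial disc flanges of radius 46 mm and thickness 7 mm, joined by a core cylinder of radius 23 mm and height 142 mm. The lower flange rests on z = 0 and the three cylinders share a vertical axis.

The spool is on top of the stool.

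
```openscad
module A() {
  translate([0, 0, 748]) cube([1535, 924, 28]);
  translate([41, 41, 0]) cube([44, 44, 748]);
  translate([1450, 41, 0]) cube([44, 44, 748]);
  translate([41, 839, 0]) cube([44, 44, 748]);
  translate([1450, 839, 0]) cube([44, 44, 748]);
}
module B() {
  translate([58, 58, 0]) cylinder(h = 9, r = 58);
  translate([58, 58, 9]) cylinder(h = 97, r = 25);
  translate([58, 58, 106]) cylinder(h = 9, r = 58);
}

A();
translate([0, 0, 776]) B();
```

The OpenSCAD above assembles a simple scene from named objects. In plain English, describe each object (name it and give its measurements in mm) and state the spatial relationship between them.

A is a table with a 1535×924 mm rectangular top, 28 mm thick, top surface at z = 776 mm, supported by four 44×44 mm square legs, each inset 41 mm from the nearest pair of top edges, running from the floor.

B is a spool: two coaxial disc flanges of radius 58 mm and thickness 9 mm, joined by a core cylinder of radius 25 mm and height 97 mm. The lower flange rests on z = 0 and the three cylinders share a vertical axis.

The spool is on top of the table.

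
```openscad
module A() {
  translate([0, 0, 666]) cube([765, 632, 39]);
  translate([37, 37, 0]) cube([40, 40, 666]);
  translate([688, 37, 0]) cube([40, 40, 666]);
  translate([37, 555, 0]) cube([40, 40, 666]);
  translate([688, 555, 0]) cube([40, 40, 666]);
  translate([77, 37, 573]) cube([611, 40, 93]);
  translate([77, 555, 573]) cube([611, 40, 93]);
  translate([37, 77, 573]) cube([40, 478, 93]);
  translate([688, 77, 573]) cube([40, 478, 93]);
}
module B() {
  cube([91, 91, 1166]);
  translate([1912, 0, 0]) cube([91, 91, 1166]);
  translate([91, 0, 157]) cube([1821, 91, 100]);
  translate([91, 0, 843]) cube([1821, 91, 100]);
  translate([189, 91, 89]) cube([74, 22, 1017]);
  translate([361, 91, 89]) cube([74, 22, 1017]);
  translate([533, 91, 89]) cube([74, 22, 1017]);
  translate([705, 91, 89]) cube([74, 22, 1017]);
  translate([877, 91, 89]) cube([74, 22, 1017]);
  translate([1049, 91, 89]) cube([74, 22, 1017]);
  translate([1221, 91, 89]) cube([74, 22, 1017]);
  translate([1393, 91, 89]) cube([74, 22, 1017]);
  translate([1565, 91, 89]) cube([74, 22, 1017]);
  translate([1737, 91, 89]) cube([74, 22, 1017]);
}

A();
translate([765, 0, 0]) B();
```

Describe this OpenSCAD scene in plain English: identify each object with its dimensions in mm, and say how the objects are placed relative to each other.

A is a rectangular dining table. The top is 765×632×39 mm with its upper surface at z = 705 mm. It stands on four 40×40 mm square legs, each inset 37 mm from the nearest pair of top edges, running from the floor to the underside of the top. Four apron rails, 40 mm thick and 93 mm tall, run between adjacent legs with their top edges flush with the underside of the top and their outer faces flush with the legs' outer faces.

B is a fence section. Two 91×91 mm posts, 1166 mm tall, stand on the floor with a clear span of 1821 mm between their inner faces. Two horizontal rails of 91×100 mm section span the gap between the posts with their undersides at z = 157 mm and z = 843 mm, flush with the posts' −y face. 10 pickets, each 74 mm wide, 22 mm thick and 1017 mm tall, are fixed to the +y face of the rails with their bottoms at z = 89 mm, evenly spaced across the span with equal gaps (rounded down to the nearest mm) at the −x end and between each pair — any rounding remainder accumulates at the +x end.

The fence section is against the table's +x side, with their −y faces flush.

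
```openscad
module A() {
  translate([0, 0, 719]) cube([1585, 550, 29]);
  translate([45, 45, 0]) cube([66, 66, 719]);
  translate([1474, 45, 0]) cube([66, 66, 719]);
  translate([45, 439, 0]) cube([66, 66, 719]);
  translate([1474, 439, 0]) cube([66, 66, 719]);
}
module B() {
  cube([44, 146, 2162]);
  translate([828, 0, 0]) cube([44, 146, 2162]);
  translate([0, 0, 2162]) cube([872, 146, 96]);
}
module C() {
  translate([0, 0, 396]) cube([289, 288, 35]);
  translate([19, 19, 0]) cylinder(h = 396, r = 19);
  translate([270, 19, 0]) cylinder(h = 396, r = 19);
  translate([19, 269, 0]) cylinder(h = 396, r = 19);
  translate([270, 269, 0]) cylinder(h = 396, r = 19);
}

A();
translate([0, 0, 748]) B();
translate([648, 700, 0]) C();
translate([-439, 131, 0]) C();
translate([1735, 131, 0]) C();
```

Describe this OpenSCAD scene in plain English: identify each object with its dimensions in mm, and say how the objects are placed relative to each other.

A is a table with a 1585×550 mm rectangular top, 29 mm thick, top surface at z = 748 mm, supported by four 66×66 mm square legs, each inset 45 mm from the nearest pair of top edges, running from the floor.

B is a rectangular door frame: two vertical jambs of 44×146 mm section, 2162 mm tall, with a clear opening 784 mm wide between their inner faces. A header 96 mm tall and 146 mm deep lies on top of the jambs and spans the full outside width.

C is a four-legged stool. The seat is a 289×288×35 mm slab whose top surface is at z = 431 mm; four round legs, each 38 mm in diameter, run from the floor (z = 0) to the underside of the seat, each leg's axis is inset half a diameter from the nearest pair of seat edges (so the leg's bounding box is flush with the corner).

The door frame is on top of the table. Three stools sit around the table at the +y, −x, +x sides.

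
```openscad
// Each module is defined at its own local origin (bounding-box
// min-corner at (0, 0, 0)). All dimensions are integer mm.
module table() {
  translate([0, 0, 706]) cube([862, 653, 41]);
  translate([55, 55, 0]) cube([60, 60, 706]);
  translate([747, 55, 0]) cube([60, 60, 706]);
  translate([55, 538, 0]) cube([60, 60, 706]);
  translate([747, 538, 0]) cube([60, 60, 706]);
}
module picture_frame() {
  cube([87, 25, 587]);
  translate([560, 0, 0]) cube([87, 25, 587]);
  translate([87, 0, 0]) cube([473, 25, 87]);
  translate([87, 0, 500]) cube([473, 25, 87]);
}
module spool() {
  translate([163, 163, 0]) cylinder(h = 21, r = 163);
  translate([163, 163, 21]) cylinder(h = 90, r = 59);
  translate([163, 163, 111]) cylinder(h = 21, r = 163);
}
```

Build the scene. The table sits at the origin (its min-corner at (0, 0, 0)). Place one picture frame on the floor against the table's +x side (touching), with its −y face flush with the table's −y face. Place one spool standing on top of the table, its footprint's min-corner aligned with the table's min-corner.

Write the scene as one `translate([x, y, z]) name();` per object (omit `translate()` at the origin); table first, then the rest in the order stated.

table();
translate([862, 0, 0]) picture_frame();
translate([0, 0, 747]) spool();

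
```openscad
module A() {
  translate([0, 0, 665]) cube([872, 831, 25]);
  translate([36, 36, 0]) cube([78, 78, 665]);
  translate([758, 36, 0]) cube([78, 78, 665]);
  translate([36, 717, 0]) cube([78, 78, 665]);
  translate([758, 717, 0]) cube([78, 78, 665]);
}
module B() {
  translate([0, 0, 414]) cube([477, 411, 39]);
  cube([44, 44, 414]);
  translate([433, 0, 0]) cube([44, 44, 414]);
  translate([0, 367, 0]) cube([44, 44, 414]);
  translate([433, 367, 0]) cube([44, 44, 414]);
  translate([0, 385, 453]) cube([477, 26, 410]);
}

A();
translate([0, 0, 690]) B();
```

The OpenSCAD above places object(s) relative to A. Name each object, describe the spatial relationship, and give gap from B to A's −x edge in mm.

A is a table. B is a chair. The chair is on top of the table. The gap from the chair to the table's −x edge is 0 mm.

The chair's min-x is at 0; the table's min-x is 0; gap = 0 mm.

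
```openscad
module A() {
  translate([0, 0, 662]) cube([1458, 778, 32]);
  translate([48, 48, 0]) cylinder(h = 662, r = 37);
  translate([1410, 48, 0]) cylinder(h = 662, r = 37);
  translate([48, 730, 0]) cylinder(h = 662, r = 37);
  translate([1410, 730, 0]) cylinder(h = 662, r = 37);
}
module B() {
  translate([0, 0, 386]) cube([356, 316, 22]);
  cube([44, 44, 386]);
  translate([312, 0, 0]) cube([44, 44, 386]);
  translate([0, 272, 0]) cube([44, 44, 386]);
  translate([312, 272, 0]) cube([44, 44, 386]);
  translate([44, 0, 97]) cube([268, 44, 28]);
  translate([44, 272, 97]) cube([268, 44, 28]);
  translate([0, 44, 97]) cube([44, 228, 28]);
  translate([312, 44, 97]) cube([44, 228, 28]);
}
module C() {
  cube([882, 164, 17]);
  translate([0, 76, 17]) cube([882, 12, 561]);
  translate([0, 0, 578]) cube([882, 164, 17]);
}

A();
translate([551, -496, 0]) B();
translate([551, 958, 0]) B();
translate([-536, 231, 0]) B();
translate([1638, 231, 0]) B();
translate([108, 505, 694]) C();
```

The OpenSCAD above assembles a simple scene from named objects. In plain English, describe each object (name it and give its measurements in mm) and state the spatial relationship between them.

A is a table with a 1458×778 mm rectangular top, 32 mm thick, top surface at z = 694 mm, supported by four round legs of 74 mm diameter, each leg's bounding box inset 11 mm from the nearest pair of top edges, running from the floor.

B is a simple wooden stool: a rectangular seat 356 mm (x) by 316 mm (y), 22 mm thick, top face at z = 408 mm, on four square legs, each 44×44 mm in cross-section. The legs rest on z = 0, each flush with a corner of the seat. Four stretchers, 44 mm wide and 28 mm tall, connect adjacent legs with their undersides at z = 97 mm, each running between the inner faces of the legs it joins and aligned with the legs' outer faces on the other axis.

C is an I-beam lying along x, 882 mm long. Overall section height 595 mm. Two flanges 164 mm wide (y) and 17 mm thick, one on the floor and one at the top; a web 12 mm thick runs between them, centred on the flange width.

Four stools sit around the table at the −y, +y, −x, +x sides. The I-beam is on top of the table.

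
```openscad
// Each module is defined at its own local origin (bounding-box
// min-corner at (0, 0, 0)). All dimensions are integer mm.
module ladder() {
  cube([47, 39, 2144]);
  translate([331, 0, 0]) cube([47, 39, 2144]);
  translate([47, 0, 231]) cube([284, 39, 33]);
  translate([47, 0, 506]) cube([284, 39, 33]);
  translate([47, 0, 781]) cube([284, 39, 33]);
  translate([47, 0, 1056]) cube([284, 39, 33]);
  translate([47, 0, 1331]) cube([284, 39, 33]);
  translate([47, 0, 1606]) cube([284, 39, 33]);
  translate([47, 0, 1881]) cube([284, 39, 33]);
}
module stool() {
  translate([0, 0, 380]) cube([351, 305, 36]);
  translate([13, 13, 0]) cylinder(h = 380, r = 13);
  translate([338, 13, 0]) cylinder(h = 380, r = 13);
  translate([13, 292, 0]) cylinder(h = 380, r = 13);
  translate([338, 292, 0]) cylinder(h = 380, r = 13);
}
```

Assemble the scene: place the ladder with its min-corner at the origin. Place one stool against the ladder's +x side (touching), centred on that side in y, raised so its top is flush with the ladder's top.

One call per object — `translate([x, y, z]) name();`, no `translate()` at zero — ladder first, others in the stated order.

ladder();
translate([378, -133, 1728]) stool();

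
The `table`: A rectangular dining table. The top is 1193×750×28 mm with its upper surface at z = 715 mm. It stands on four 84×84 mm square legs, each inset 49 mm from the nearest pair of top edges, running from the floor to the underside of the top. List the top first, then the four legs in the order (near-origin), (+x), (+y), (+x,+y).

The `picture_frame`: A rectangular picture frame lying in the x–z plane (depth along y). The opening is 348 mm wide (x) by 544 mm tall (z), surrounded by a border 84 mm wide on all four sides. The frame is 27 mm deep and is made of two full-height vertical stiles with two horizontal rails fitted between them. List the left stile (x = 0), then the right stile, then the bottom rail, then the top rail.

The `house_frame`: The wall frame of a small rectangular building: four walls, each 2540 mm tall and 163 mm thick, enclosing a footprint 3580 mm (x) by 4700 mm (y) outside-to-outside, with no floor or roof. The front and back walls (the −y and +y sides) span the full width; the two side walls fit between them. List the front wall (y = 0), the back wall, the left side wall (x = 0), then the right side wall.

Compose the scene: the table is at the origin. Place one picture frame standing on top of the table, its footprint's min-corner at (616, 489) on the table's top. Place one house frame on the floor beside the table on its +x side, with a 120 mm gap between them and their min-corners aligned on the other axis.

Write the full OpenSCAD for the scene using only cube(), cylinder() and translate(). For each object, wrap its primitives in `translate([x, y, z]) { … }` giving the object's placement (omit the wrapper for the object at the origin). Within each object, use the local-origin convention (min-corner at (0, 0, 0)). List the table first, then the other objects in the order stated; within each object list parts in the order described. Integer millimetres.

translate([0, 0, 687]) cube([1193, 750, 28]);
translate([49, 49, 0]) cube([84, 84, 687]);
translate([1060, 49, 0]) cube([84, 84, 687]);
translate([49, 617, 0]) cube([84, 84, 687]);
translate([1060, 617, 0]) cube([84, 84, 687]);
translate([616, 489, 715]) {
  cube([84, 27, 712]);
  translate([432, 0, 0]) cube([84, 27, 712]);
  translate([84, 0, 0]) cube([348, 27, 84]);
  translate([84, 0, 628]) cube([348, 27, 84]);
}
translate([1313, 0, 0]) {
  cube([3580, 163, 2540]);
  translate([0, 4537, 0]) cube([3580, 163, 2540]);
  translate([0, 163, 0]) cube([163, 4374, 2540]);
  translate([3417, 163, 0]) cube([163, 4374, 2540]);
}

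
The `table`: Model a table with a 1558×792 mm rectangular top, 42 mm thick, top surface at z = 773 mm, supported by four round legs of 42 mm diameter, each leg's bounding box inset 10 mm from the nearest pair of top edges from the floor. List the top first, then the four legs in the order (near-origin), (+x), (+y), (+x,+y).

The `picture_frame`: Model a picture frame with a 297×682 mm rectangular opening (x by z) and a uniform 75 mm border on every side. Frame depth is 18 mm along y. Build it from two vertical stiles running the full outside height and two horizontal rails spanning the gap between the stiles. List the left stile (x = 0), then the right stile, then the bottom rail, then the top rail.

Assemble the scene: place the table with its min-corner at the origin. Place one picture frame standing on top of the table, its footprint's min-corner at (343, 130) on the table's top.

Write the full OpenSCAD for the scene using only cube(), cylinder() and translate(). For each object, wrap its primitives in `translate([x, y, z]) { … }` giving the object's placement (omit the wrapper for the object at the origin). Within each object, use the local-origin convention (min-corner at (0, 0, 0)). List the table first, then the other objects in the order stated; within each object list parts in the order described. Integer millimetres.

translate([0, 0, 731]) cube([1558, 792, 42]);
translate([31, 31, 0]) cylinder(h = 731, r = 21);
translate([1527, 31, 0]) cylinder(h = 731, r = 21);
translate([31, 761, 0]) cylinder(h = 731, r = 21);
translate([1527, 761, 0]) cylinder(h = 731, r = 21);
translate([343, 130, 773]) {
  cube([75, 18, 832]);
  translate([372, 0, 0]) cube([75, 18, 832]);
  translate([75, 0, 0]) cube([297, 18, 75]);
  translate([75, 0, 757]) cube([297, 18, 75]);
}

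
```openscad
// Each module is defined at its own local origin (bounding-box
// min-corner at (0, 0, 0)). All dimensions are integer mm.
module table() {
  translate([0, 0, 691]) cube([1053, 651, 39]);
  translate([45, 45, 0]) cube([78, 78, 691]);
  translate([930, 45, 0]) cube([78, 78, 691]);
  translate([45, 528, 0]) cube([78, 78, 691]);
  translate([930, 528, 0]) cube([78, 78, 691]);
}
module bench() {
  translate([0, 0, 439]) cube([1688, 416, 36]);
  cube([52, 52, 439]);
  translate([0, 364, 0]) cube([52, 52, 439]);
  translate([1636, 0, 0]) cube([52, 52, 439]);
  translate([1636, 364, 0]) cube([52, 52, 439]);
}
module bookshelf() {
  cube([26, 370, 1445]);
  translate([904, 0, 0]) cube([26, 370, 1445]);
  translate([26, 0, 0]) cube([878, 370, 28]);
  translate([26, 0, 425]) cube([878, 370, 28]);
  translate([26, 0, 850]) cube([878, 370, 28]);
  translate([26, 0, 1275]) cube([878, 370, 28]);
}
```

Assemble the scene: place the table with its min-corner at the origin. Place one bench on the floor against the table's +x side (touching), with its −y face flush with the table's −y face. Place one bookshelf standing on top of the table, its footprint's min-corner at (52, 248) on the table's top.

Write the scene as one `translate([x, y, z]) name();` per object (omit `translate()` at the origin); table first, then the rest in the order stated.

table();
translate([1053, 0, 0]) bench();
translate([52, 248, 730]) bookshelf();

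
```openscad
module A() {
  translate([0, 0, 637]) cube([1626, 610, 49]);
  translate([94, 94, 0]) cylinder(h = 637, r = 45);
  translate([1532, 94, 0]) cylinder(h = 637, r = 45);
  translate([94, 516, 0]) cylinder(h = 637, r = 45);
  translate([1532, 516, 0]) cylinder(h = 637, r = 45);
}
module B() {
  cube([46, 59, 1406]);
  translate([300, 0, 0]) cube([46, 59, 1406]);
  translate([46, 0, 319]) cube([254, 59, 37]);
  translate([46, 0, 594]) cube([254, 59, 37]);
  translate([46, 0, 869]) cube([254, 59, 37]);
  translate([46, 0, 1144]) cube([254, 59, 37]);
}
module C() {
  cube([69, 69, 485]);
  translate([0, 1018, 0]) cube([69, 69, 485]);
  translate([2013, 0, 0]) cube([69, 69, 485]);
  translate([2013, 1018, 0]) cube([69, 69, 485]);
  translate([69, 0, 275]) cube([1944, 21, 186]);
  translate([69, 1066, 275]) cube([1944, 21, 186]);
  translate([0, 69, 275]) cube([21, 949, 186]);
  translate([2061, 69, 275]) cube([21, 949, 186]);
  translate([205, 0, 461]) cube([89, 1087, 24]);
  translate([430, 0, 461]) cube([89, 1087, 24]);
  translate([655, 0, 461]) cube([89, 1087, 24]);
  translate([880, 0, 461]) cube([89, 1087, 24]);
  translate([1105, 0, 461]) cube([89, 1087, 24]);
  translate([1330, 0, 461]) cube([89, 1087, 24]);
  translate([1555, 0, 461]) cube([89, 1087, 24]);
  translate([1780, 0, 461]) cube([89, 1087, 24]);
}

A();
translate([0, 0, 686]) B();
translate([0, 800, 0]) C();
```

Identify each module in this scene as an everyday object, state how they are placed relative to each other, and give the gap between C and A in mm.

The bed frame's nearest face is 190 mm from the table's +y face.

A is a table. B is a ladder. C is a bed frame. The ladder is on top of the table. The bed frame is on the floor beside the table on its +y side. The gap between the bed frame and the table is 190 mm.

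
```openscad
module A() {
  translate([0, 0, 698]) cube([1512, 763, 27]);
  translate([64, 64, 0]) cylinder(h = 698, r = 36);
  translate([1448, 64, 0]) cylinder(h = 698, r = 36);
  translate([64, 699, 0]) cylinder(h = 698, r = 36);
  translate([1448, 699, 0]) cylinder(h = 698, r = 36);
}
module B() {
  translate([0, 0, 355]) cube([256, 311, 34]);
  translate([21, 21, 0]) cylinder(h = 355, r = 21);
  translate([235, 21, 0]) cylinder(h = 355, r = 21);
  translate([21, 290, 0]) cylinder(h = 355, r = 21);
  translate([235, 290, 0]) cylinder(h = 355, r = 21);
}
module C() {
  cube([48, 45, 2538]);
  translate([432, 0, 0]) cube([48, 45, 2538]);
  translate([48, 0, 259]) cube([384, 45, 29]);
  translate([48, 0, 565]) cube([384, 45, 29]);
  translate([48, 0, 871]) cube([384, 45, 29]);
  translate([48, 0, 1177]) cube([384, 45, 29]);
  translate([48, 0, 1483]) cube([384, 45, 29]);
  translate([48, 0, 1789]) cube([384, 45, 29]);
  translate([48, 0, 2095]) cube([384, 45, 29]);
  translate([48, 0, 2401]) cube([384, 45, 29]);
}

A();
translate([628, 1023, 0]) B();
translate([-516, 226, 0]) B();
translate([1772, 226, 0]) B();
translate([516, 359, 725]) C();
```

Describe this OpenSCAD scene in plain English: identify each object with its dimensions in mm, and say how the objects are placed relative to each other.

A is a table with a 1512×763 mm rectangular top, 27 mm thick, top surface at z = 725 mm, supported by four round legs of 72 mm diameter, each leg's bounding box inset 28 mm from the nearest pair of top edges, running from the floor.

B is a four-legged stool. The seat is a 256×311×34 mm slab whose top surface is at z = 389 mm; four round legs, each 42 mm in diameter, run from the floor (z = 0) to the underside of the seat, each leg's axis is inset half a diameter from the nearest pair of seat edges (so the leg's bounding box is flush with the corner).

C is a wooden ladder with two side rails of 48×45 mm section and 2538 mm height, set 480 mm apart overall. Between them run 8 rectangular rungs (45 mm deep, 29 mm thick), front faces flush with the rails' −y face. The bottom of the first rung is 259 mm above the floor and each subsequent rung is 306 mm higher than the one below.

Three stools sit around the table at the +y, −x, +x sides. The ladder is on top of the table, centred.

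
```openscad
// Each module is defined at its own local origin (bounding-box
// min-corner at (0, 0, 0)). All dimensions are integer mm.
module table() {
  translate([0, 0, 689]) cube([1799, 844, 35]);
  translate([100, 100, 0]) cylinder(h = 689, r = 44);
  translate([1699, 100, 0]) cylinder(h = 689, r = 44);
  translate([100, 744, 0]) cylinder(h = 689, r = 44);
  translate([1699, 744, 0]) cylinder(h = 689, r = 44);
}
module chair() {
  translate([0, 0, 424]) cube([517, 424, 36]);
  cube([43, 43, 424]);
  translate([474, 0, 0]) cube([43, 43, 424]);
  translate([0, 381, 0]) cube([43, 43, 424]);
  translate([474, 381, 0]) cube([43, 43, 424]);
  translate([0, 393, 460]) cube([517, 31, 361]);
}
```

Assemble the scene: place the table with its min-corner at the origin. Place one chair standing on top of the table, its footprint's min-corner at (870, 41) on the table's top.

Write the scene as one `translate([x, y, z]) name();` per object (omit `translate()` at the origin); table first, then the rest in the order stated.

table();
translate([870, 41, 724]) chair();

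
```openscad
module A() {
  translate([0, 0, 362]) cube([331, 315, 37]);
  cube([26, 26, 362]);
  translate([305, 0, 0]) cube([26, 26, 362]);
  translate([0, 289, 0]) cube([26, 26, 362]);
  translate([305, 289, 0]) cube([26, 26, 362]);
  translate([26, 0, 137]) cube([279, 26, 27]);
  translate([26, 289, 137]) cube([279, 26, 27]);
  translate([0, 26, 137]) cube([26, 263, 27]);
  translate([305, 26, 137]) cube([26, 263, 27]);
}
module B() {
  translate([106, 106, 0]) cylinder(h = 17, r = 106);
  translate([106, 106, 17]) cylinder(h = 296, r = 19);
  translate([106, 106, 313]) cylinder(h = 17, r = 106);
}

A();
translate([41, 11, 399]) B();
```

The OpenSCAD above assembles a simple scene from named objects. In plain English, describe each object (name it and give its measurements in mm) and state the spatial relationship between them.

A is a four-legged stool. The seat is 331×315 mm, 37 mm thick, top at z = 399 mm. It stands on four square legs, each 26×26 mm in cross-section, from z = 0 to the seat underside, each flush with a corner of the seat. Four stretchers, 26 mm wide and 27 mm tall, connect adjacent legs with their undersides at z = 137 mm, each running between the inner faces of the legs it joins and aligned with the legs' outer faces on the other axis.

B is a spool: two coaxial disc flanges of radius 106 mm and thickness 17 mm, joined by a core cylinder of radius 19 mm and height 296 mm. The lower flange rests on z = 0 and the three cylinders share a vertical axis.

The spool is on top of the stool.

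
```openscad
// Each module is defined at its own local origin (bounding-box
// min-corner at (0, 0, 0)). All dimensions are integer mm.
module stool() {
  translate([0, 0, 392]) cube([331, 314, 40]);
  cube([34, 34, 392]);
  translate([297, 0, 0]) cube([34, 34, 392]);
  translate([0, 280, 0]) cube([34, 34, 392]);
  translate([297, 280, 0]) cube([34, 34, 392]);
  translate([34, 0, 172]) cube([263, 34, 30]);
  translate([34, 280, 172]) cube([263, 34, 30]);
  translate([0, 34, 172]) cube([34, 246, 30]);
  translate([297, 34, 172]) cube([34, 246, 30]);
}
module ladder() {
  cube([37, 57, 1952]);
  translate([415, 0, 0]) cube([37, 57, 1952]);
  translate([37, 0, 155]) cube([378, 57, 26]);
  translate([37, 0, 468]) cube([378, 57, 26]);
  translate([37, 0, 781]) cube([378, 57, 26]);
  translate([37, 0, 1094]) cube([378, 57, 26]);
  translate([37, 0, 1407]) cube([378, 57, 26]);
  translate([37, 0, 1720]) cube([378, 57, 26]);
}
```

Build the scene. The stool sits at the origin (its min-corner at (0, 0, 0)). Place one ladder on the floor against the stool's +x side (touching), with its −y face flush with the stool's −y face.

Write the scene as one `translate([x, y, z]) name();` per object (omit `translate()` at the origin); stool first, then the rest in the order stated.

stool();
translate([331, 0, 0]) ladder();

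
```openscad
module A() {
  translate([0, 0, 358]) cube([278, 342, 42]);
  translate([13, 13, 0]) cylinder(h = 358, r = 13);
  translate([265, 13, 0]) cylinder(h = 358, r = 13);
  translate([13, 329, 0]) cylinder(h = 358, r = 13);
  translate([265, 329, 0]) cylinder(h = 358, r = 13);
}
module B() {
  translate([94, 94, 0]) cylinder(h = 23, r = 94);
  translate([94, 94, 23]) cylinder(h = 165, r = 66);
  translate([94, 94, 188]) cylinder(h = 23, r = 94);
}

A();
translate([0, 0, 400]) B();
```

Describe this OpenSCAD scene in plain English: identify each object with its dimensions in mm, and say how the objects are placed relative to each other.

A is a simple wooden stool: a rectangular seat 278 mm (x) by 342 mm (y), 42 mm thick, top face at z = 400 mm, on four round legs, each 26 mm in diameter. The legs rest on z = 0, each leg's axis is inset half a diameter from the nearest pair of seat edges (so the leg's bounding box is flush with the corner).

B is a spool: two coaxial disc flanges of radius 94 mm and thickness 23 mm, joined by a core cylinder of radius 66 mm and height 165 mm. The lower flange rests on z = 0 and the three cylinders share a vertical axis.

The spool is on top of the stool.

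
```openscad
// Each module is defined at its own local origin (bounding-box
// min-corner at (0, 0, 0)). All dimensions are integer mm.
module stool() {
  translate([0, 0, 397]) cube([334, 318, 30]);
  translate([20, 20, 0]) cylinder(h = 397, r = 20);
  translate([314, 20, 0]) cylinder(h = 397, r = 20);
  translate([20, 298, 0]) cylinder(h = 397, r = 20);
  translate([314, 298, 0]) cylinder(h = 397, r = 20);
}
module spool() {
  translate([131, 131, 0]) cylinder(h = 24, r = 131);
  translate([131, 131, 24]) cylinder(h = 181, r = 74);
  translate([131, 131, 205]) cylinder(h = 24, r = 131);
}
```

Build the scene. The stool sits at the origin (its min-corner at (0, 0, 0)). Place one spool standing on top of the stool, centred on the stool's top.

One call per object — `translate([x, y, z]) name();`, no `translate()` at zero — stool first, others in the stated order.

stool();
translate([36, 28, 427]) spool();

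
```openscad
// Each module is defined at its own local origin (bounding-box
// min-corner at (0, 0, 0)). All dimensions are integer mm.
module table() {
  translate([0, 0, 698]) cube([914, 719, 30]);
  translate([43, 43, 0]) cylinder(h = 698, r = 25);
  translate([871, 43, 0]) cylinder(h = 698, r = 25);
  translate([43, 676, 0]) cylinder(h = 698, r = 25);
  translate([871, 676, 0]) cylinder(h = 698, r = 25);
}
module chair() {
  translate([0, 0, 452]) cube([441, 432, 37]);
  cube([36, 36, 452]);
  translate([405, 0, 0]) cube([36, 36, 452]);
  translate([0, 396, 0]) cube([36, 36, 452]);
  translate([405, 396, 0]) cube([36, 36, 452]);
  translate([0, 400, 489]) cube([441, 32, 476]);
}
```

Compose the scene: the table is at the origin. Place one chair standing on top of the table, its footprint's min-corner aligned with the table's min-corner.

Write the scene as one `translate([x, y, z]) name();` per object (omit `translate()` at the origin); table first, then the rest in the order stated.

table();
translate([0, 0, 728]) chair();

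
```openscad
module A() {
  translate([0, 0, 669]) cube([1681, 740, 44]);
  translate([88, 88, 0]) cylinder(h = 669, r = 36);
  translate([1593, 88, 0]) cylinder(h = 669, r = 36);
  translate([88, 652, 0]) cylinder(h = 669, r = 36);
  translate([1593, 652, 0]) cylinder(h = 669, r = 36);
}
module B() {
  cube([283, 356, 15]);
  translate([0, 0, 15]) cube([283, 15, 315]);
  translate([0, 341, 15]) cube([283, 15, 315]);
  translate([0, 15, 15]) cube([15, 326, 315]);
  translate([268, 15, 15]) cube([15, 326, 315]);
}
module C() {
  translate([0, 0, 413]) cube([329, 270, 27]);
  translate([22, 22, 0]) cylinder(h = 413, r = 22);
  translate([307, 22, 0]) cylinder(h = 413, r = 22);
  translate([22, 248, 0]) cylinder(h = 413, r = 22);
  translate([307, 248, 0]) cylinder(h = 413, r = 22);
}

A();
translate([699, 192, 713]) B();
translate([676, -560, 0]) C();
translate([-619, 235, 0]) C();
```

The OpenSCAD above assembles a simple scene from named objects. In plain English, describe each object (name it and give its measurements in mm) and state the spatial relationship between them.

A is a table with a 1681×740 mm rectangular top, 44 mm thick, top surface at z = 713 mm, supported by four round legs of 72 mm diameter, each leg's bounding box inset 52 mm from the nearest pair of top edges, running from the floor.

B is an open-topped rectangular box: outside dimensions 283×356×330 mm, with a uniform wall and base thickness of 15 mm. The base is a full 283×356 slab on the floor; four walls sit on top of the base. The front and back walls (the −y and +y sides) span the full width; the two side walls fit between them.

C is a four-legged stool. The seat is 329×270 mm, 27 mm thick, top at z = 440 mm. It stands on four round legs, each 44 mm in diameter, from z = 0 to the seat underside, each leg's axis is inset half a diameter from the nearest pair of seat edges (so the leg's bounding box is flush with the corner).

The open box is on top of the table, centred. Two stools sit around the table at the −y, −x sides.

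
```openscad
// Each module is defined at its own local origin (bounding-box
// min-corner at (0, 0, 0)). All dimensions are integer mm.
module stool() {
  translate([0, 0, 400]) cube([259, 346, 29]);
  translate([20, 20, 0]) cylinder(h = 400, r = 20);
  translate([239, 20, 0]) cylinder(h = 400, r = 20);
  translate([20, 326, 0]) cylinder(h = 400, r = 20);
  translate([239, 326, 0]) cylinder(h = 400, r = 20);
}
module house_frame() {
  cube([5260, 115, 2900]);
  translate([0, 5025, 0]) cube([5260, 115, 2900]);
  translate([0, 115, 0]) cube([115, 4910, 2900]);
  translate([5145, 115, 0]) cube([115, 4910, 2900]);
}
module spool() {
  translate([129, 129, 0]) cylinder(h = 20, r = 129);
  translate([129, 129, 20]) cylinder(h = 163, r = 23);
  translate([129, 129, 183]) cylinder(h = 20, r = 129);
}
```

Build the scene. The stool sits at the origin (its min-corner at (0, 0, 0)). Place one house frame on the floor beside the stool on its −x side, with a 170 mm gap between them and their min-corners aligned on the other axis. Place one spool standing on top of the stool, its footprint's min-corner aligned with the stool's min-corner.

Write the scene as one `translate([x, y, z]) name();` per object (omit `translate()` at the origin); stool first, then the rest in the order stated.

stool();
translate([-5430, 0, 0]) house_frame();
translate([0, 0, 429]) spool();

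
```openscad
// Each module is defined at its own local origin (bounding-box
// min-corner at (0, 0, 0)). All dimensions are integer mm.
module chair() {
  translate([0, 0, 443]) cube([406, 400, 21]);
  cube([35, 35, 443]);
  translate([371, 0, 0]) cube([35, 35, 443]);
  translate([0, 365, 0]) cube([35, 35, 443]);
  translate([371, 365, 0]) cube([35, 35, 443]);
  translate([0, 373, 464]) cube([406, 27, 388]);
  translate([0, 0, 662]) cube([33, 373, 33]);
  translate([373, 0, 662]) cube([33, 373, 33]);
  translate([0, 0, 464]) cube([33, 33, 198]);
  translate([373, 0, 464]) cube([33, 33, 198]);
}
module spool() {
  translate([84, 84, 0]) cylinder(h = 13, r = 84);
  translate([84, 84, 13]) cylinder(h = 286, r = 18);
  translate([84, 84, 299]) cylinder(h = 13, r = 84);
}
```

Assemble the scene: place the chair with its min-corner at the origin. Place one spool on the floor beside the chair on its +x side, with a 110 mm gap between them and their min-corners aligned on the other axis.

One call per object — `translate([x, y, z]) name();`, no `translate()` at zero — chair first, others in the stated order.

chair();
translate([516, 0, 0]) spool();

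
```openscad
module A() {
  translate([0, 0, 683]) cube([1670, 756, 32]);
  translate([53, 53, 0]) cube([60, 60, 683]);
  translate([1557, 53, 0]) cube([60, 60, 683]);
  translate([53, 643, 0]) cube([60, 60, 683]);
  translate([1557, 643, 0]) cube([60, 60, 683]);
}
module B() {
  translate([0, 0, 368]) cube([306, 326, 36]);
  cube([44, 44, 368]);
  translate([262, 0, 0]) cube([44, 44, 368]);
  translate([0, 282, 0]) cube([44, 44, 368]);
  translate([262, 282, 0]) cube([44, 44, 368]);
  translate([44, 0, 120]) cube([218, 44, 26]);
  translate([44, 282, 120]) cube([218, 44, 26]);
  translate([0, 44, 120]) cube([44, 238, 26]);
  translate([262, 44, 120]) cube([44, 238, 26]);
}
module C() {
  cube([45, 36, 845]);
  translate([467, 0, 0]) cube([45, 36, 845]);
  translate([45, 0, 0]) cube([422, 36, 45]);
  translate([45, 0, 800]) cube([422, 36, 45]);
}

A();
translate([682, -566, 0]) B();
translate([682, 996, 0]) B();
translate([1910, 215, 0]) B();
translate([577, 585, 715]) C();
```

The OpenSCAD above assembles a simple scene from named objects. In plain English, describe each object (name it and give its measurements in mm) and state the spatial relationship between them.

A is a table with a 1670×756 mm rectangular top, 32 mm thick, top surface at z = 715 mm, supported by four 60×60 mm square legs, each inset 53 mm from the nearest pair of top edges, running from the floor.

B is a four-legged stool. The seat is a 306×326×36 mm slab whose top surface is at z = 404 mm; four square legs, each 44×44 mm in cross-section, run from the floor (z = 0) to the underside of the seat, each flush with a corner of the seat. Four stretchers, 44 mm wide and 26 mm tall, connect adjacent legs with their undersides at z = 120 mm, each running between the inner faces of the legs it joins and aligned with the legs' outer faces on the other axis.

C is a rectangular picture frame lying in the x–z plane (depth along y). The opening is 422 mm wide (x) by 755 mm tall (z), surrounded by a border 45 mm wide on all four sides. The frame is 36 mm deep and is made of two full-height vertical stiles with two horizontal rails fitted between them.

Three stools sit around the table at the −y, +y, +x sides. The picture frame is on top of the table.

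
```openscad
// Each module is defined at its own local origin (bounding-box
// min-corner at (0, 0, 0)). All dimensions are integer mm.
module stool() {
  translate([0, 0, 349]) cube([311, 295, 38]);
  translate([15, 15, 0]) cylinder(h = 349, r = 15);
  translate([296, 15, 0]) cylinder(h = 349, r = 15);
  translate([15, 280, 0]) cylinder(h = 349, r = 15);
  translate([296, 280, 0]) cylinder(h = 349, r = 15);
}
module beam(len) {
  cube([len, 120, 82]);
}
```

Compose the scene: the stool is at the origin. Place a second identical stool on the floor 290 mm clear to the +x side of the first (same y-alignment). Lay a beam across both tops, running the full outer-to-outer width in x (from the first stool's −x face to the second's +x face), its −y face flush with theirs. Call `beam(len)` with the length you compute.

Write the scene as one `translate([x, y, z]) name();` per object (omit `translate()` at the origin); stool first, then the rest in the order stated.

stool();
translate([601, 0, 0]) stool();
translate([0, 0, 387]) beam(912);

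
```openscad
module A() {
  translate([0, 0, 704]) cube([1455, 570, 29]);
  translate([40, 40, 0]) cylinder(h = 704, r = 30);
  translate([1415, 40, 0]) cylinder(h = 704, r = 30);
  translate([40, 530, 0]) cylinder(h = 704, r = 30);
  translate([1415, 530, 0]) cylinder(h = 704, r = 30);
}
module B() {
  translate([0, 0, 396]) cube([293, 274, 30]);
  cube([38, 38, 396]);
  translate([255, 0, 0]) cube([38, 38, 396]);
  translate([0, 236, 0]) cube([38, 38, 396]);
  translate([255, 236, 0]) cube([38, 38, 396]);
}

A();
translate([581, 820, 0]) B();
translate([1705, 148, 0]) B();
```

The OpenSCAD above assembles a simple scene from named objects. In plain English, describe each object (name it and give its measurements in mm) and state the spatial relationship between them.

A is a table: top 1455 mm (x) × 570 mm (y), 29 mm thick, upper face at z = 733 mm, on four round legs of 60 mm diameter, each leg's bounding box inset 10 mm from the nearest pair of top edges, running from z = 0 to the bottom of the top.

B is a simple wooden stool: a rectangular seat 293 mm (x) by 274 mm (y), 30 mm thick, top face at z = 426 mm, on four square legs, each 38×38 mm in cross-section. The legs rest on z = 0, each flush with a corner of the seat.

Two stools sit around the table at the +y, +x sides.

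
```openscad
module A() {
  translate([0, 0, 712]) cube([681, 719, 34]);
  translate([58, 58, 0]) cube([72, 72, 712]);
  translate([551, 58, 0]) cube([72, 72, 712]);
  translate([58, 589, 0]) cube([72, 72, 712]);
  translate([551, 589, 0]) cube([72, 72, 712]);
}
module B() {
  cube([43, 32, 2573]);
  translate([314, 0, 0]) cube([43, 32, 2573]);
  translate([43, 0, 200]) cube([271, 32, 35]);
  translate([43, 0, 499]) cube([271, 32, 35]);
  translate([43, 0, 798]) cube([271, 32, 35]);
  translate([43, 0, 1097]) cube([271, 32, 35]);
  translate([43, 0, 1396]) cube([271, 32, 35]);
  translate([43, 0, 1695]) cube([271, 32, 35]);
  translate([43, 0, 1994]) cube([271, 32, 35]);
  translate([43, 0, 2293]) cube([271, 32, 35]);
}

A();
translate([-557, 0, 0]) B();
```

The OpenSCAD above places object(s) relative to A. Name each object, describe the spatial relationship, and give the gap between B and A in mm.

The ladder's nearest face is 200 mm from the table's −x face.

A is a table. B is a ladder. The ladder is on the floor beside the table on its −x side. The gap between the ladder and the table is 200 mm.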